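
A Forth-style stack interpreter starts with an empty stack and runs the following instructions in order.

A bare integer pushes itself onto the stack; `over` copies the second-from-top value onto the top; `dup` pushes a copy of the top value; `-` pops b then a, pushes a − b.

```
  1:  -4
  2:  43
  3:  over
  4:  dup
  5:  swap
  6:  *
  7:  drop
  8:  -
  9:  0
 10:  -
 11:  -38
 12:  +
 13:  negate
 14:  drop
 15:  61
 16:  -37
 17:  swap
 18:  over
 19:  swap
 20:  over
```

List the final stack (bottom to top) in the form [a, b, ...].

-4     -> [-4]
43     -> [-4, 43]
over   -> [-4, 43, -4]
dup    -> [-4, 43, -4, -4]
swap   -> [-4, 43, -4, -4]
*      -> [-4, 43, 16]
drop   -> [-4, 43]
-      -> [-47]
0      -> [-47, 0]
-      -> [-47]
-38    -> [-47, -38]
+      -> [-85]
negate -> [85]
drop   -> []
61     -> [61]
-37    -> [61, -37]
swap   -> [-37, 61]
over   -> [-37, 61, -37]
swap   -> [-37, -37, 61]
over   -> [-37, -37, 61, -37]

[-37, -37, 61, -37]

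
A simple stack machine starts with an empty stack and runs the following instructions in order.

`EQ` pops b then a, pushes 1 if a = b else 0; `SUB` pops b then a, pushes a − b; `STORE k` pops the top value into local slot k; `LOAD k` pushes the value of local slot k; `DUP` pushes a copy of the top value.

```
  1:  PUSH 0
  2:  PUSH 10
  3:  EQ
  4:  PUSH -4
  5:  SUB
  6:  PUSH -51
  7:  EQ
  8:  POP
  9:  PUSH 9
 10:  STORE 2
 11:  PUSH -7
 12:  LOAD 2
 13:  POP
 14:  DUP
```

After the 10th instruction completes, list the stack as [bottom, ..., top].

[]

PUSH 0   -> 0
PUSH 10  -> 0 10
EQ       -> 0
PUSH -4  -> 0 -4
SUB      -> 4
PUSH -51 -> 4 -51
EQ       -> 0
POP      -> (empty)
PUSH 9   -> 9
STORE 2  -> (empty)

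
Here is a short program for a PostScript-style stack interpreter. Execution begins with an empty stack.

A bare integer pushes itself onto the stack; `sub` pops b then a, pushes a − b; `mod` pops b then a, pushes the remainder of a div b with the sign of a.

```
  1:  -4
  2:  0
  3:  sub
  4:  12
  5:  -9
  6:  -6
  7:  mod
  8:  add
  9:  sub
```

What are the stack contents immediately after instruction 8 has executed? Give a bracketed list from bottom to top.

-4  : -4
0   : -4 0
sub : -4
12  : -4 12
-9  : -4 12 -9
-6  : -4 12 -9 -6
mod : -4 12 -3
add : -4 9

[-4, 9]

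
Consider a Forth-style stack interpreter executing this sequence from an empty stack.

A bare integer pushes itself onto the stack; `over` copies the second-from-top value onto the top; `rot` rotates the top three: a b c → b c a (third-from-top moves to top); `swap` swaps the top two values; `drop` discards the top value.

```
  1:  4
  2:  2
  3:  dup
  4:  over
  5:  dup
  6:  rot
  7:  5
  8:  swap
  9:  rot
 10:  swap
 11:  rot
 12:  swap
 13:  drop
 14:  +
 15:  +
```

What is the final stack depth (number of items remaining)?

4    → [4]
2    → [4, 2]
dup  → [4, 2, 2]
over → [4, 2, 2, 2]
dup  → [4, 2, 2, 2, 2]
rot  → [4, 2, 2, 2, 2]
5    → [4, 2, 2, 2, 2, 5]
swap → [4, 2, 2, 2, 5, 2]
rot  → [4, 2, 2, 5, 2, 2]
swap → [4, 2, 2, 5, 2, 2]
rot  → [4, 2, 2, 2, 2, 5]
swap → [4, 2, 2, 2, 5, 2]
drop → [4, 2, 2, 2, 5]
+    → [4, 2, 2, 7]
+    → [4, 2, 9]

3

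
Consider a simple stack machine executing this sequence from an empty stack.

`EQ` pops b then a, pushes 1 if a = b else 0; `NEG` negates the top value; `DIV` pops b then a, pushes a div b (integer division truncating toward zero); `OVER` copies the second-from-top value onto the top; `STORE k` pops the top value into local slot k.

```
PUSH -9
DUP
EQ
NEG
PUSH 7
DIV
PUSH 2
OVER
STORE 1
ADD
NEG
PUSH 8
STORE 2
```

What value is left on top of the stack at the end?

-2

PUSH -9 → [-9]
DUP     → [-9, -9]
EQ      → [1]
NEG     → [-1]
PUSH 7  → [-1, 7]
DIV     → [0]
PUSH 2  → [0, 2]
OVER    → [0, 2, 0]
STORE 1 → [0, 2]
ADD     → [2]
NEG     → [-2]
PUSH 8  → [-2, 8]
STORE 2 → [-2]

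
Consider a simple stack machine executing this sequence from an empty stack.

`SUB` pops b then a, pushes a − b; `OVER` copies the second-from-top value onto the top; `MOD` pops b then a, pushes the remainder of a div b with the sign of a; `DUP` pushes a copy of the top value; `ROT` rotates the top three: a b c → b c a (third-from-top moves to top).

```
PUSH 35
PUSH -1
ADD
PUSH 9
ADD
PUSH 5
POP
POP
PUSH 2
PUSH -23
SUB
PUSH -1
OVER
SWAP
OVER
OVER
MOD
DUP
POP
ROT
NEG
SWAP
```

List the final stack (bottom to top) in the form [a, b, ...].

PUSH 35  → [35]
PUSH -1  → [35, -1]
ADD      → [34]
PUSH 9   → [34, 9]
ADD      → [43]
PUSH 5   → [43, 5]
POP      → [43]
POP      → []
PUSH 2   → [2]
PUSH -23 → [2, -23]
SUB      → [25]
PUSH -1  → [25, -1]
OVER     → [25, -1, 25]
SWAP     → [25, 25, -1]
OVER     → [25, 25, -1, 25]
OVER     → [25, 25, -1, 25, -1]
MOD      → [25, 25, -1, 0]
DUP      → [25, 25, -1, 0, 0]
POP      → [25, 25, -1, 0]
ROT      → [25, -1, 0, 25]
NEG      → [25, -1, 0, -25]
SWAP     → [25, -1, -25, 0]

[25, -1, -25, 0]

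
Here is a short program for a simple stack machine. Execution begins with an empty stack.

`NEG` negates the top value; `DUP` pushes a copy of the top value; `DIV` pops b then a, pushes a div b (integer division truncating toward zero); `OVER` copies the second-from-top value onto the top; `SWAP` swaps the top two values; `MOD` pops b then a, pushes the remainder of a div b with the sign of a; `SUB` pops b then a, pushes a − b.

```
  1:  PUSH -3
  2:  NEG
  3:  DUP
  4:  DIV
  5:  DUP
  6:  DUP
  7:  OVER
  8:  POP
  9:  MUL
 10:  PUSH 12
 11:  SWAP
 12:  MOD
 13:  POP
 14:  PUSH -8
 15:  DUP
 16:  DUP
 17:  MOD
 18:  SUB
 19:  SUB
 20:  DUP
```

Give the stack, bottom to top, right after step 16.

PUSH -3  [-3]
NEG      [3]
DUP      [3, 3]
DIV      [1]
DUP      [1, 1]
DUP      [1, 1, 1]
OVER     [1, 1, 1, 1]
POP      [1, 1, 1]
MUL      [1, 1]
PUSH 12  [1, 1, 12]
SWAP     [1, 12, 1]
MOD      [1, 0]
POP      [1]
PUSH -8  [1, -8]
DUP      [1, -8, -8]
DUP      [1, -8, -8, -8]

[1, -8, -8, -8]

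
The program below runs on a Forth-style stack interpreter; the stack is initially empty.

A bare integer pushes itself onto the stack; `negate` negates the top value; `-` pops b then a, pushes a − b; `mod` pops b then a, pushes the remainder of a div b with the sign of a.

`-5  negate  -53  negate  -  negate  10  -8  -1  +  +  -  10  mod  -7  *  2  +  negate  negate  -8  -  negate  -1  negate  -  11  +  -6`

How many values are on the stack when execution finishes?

-5     : -5
negate : 5
-53    : 5 -53
negate : 5 53
-      : -48
negate : 48
10     : 48 10
-8     : 48 10 -8
-1     : 48 10 -8 -1
+      : 48 10 -9
+      : 48 1
-      : 47
10     : 47 10
mod    : 7
-7     : 7 -7
*      : -49
2      : -49 2
+      : -47
negate : 47
negate : -47
-8     : -47 -8
-      : -39
negate : 39
-1     : 39 -1
negate : 39 1
-      : 38
11     : 38 11
+      : 49
-6     : 49 -6

2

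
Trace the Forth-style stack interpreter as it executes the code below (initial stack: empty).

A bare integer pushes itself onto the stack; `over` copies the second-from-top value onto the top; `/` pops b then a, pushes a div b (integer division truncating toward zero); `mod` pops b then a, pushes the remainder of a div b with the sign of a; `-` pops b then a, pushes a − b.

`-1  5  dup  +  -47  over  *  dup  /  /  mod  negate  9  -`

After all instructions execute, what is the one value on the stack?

-8

-1     → -1
5      → -1 5
dup    → -1 5 5
+      → -1 10
-47    → -1 10 -47
over   → -1 10 -47 10
*      → -1 10 -470
dup    → -1 10 -470 -470
/      → -1 10 1
/      → -1 10
mod    → -1
negate → 1
9      → 1 9
-      → -8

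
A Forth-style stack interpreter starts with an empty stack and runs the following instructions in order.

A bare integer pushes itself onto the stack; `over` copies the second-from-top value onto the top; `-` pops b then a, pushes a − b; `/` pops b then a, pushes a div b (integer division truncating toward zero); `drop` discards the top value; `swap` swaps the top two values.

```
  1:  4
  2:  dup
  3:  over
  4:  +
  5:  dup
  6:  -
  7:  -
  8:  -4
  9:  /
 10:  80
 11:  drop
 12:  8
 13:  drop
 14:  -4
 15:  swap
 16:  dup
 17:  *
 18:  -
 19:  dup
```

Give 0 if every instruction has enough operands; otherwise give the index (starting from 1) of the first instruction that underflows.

4    → 4
dup  → 4 4
over → 4 4 4
+    → 4 8
dup  → 4 8 8
-    → 4 0
-    → 4
-4   → 4 -4
/    → -1
80   → -1 80
drop → -1
8    → -1 8
drop → -1
-4   → -1 -4
swap → -4 -1
dup  → -4 -1 -1
*    → -4 1
-    → -5
dup  → -5 -5

0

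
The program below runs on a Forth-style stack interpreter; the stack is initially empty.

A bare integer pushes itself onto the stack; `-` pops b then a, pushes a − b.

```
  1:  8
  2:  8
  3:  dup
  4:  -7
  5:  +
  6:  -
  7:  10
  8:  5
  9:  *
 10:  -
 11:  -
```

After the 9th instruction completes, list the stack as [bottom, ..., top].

[8, 7, 50]

8   -> 8
8   -> 8 8
dup -> 8 8 8
-7  -> 8 8 8 -7
+   -> 8 8 1
-   -> 8 7
10  -> 8 7 10
5   -> 8 7 10 5
*   -> 8 7 50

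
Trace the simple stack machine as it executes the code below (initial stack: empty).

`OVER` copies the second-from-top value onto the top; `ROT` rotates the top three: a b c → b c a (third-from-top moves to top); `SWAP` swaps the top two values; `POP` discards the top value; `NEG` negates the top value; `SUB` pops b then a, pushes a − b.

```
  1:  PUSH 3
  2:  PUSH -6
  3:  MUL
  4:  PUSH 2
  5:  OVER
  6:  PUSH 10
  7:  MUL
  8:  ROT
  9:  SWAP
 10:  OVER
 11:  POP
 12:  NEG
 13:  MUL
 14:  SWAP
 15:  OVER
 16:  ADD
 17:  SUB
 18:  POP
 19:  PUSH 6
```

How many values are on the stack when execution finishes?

1

PUSH 3  -> 3
PUSH -6 -> 3 -6
MUL     -> -18
PUSH 2  -> -18 2
OVER    -> -18 2 -18
PUSH 10 -> -18 2 -18 10
MUL     -> -18 2 -180
ROT     -> 2 -180 -18
SWAP    -> 2 -18 -180
OVER    -> 2 -18 -180 -18
POP     -> 2 -18 -180
NEG     -> 2 -18 180
MUL     -> 2 -3240
SWAP    -> -3240 2
OVER    -> -3240 2 -3240
ADD     -> -3240 -3238
SUB     -> -2
POP     -> (empty)
PUSH 6  -> 6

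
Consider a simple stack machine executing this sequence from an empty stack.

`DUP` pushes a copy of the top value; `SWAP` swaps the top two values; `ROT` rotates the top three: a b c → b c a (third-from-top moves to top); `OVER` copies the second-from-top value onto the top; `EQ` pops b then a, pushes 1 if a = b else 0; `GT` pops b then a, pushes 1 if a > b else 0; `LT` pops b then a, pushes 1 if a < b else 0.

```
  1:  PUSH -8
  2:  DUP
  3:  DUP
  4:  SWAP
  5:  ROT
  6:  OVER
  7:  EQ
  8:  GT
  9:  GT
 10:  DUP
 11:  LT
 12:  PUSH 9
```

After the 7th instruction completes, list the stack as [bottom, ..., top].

[-8, -8, 1]

PUSH -8  -8
DUP      -8 -8
DUP      -8 -8 -8
SWAP     -8 -8 -8
ROT      -8 -8 -8
OVER     -8 -8 -8 -8
EQ       -8 -8 1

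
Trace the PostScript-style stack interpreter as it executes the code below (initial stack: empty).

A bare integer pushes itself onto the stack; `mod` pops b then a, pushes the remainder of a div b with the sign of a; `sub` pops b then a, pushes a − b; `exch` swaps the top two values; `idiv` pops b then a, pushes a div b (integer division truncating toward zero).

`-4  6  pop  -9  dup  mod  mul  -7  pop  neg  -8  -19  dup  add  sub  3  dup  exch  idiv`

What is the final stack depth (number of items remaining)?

3

-4   → -4
6    → -4 6
pop  → -4
-9   → -4 -9
dup  → -4 -9 -9
mod  → -4 0
mul  → 0
-7   → 0 -7
pop  → 0
neg  → 0
-8   → 0 -8
-19  → 0 -8 -19
dup  → 0 -8 -19 -19
add  → 0 -8 -38
sub  → 0 30
3    → 0 30 3
dup  → 0 30 3 3
exch → 0 30 3 3
idiv → 0 30 1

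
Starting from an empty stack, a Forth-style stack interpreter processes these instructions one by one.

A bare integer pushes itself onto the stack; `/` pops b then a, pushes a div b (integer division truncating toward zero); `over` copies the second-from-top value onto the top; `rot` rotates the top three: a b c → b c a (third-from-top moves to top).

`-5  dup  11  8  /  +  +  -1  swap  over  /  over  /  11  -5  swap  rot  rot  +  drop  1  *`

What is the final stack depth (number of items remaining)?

-5   → [-5]
dup  → [-5, -5]
11   → [-5, -5, 11]
8    → [-5, -5, 11, 8]
/    → [-5, -5, 1]
+    → [-5, -4]
+    → [-9]
-1   → [-9, -1]
swap → [-1, -9]
over → [-1, -9, -1]
/    → [-1, 9]
over → [-1, 9, -1]
/    → [-1, -9]
11   → [-1, -9, 11]
-5   → [-1, -9, 11, -5]
swap → [-1, -9, -5, 11]
rot  → [-1, -5, 11, -9]
rot  → [-1, 11, -9, -5]
+    → [-1, 11, -14]
drop → [-1, 11]
1    → [-1, 11, 1]
*    → [-1, 11]

2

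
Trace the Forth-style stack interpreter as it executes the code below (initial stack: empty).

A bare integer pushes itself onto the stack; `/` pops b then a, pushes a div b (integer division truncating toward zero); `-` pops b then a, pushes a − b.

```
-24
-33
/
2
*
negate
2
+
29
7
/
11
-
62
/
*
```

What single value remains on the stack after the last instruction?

0

-24    -> [-24]
-33    -> [-24, -33]
/      -> [0]
2      -> [0, 2]
*      -> [0]
negate -> [0]
2      -> [0, 2]
+      -> [2]
29     -> [2, 29]
7      -> [2, 29, 7]
/      -> [2, 4]
11     -> [2, 4, 11]
-      -> [2, -7]
62     -> [2, -7, 62]
/      -> [2, 0]
*      -> [0]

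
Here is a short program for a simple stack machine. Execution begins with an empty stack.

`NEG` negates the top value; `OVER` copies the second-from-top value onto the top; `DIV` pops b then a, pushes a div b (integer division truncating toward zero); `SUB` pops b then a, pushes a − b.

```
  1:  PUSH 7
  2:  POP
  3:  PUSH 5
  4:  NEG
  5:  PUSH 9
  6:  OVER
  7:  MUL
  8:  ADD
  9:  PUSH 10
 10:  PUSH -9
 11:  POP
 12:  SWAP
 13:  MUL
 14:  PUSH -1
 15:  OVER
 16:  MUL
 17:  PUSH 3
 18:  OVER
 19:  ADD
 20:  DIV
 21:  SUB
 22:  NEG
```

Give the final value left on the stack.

500

PUSH 7   7
POP      (empty)
PUSH 5   5
NEG      -5
PUSH 9   -5 9
OVER     -5 9 -5
MUL      -5 -45
ADD      -50
PUSH 10  -50 10
PUSH -9  -50 10 -9
POP      -50 10
SWAP     10 -50
MUL      -500
PUSH -1  -500 -1
OVER     -500 -1 -500
MUL      -500 500
PUSH 3   -500 500 3
OVER     -500 500 3 500
ADD      -500 500 503
DIV      -500 0
SUB      -500
NEG      500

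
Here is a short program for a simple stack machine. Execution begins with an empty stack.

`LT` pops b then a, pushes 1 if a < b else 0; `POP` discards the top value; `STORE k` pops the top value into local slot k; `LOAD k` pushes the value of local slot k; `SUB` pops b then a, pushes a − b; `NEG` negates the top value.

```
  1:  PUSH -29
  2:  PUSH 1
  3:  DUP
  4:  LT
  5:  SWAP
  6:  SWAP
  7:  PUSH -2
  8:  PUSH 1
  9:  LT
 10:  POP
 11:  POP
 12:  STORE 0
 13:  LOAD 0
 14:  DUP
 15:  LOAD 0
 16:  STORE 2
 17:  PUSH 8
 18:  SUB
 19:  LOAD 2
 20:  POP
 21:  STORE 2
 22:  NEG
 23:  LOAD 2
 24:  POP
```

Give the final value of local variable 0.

PUSH -29 → -29
PUSH 1   → -29 1
DUP      → -29 1 1
LT       → -29 0
SWAP     → 0 -29
SWAP     → -29 0
PUSH -2  → -29 0 -2
PUSH 1   → -29 0 -2 1
LT       → -29 0 1
POP      → -29 0
POP      → -29
STORE 0  → (empty)
LOAD 0   → -29
DUP      → -29 -29
LOAD 0   → -29 -29 -29
STORE 2  → -29 -29
PUSH 8   → -29 -29 8
SUB      → -29 -37
LOAD 2   → -29 -37 -29
POP      → -29 -37
STORE 2  → -29
NEG      → 29
LOAD 2   → 29 -37
POP      → 29

-29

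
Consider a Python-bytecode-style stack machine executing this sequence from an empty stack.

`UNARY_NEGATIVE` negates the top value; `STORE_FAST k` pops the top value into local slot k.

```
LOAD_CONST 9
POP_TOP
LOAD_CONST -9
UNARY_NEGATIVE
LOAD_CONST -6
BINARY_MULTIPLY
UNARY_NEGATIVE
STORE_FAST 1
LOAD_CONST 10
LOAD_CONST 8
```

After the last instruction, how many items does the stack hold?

2

LOAD_CONST 9    -> 9
POP_TOP         -> (empty)
LOAD_CONST -9   -> -9
UNARY_NEGATIVE  -> 9
LOAD_CONST -6   -> 9 -6
BINARY_MULTIPLY -> -54
UNARY_NEGATIVE  -> 54
STORE_FAST 1    -> (empty)
LOAD_CONST 10   -> 10
LOAD_CONST 8    -> 10 8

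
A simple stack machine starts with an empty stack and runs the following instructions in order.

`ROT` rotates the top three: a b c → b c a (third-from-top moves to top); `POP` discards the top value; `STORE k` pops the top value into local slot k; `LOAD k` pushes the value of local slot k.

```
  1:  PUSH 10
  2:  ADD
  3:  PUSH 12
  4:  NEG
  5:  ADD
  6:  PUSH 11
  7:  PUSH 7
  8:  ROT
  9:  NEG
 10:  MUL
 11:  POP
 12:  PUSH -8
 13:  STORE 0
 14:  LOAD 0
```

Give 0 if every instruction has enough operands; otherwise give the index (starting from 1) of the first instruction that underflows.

2

PUSH 10  10
ADD  — needs 2 operands, stack has 1 → underflow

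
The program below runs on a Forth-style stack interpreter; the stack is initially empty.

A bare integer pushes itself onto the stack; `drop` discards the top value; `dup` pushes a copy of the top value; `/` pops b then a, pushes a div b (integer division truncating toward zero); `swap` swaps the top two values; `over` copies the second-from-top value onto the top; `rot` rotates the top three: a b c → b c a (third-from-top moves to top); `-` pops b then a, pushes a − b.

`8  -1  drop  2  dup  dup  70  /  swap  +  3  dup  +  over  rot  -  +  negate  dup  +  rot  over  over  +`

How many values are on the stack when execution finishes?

8      -> 8
-1     -> 8 -1
drop   -> 8
2      -> 8 2
dup    -> 8 2 2
dup    -> 8 2 2 2
70     -> 8 2 2 2 70
/      -> 8 2 2 0
swap   -> 8 2 0 2
+      -> 8 2 2
3      -> 8 2 2 3
dup    -> 8 2 2 3 3
+      -> 8 2 2 6
over   -> 8 2 2 6 2
rot    -> 8 2 6 2 2
-      -> 8 2 6 0
+      -> 8 2 6
negate -> 8 2 -6
dup    -> 8 2 -6 -6
+      -> 8 2 -12
rot    -> 2 -12 8
over   -> 2 -12 8 -12
over   -> 2 -12 8 -12 8
+      -> 2 -12 8 -4

4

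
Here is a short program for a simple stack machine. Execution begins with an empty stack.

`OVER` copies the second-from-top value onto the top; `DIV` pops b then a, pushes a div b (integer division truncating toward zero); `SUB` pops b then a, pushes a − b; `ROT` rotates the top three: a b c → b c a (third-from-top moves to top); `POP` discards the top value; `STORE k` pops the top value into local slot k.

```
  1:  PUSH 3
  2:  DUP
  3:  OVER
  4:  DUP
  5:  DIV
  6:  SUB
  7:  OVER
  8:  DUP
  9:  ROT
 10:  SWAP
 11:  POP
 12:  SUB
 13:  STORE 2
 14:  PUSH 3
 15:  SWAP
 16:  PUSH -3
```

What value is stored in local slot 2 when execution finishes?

PUSH 3  → 3
DUP     → 3 3
OVER    → 3 3 3
DUP     → 3 3 3 3
DIV     → 3 3 1
SUB     → 3 2
OVER    → 3 2 3
DUP     → 3 2 3 3
ROT     → 3 3 3 2
SWAP    → 3 3 2 3
POP     → 3 3 2
SUB     → 3 1
STORE 2 → 3
PUSH 3  → 3 3
SWAP    → 3 3
PUSH -3 → 3 3 -3

1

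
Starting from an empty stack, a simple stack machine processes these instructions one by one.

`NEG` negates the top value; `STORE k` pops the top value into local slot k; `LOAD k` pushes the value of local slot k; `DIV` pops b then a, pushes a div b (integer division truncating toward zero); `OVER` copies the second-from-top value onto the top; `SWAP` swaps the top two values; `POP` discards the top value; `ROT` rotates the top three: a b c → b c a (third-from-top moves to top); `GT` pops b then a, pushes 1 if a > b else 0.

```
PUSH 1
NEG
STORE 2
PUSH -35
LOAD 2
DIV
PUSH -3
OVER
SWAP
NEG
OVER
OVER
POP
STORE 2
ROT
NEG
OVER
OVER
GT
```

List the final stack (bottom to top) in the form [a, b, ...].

[35, 3, -35, 1]

PUSH 1   -> [1]
NEG      -> [-1]
STORE 2  -> []
PUSH -35 -> [-35]
LOAD 2   -> [-35, -1]
DIV      -> [35]
PUSH -3  -> [35, -3]
OVER     -> [35, -3, 35]
SWAP     -> [35, 35, -3]
NEG      -> [35, 35, 3]
OVER     -> [35, 35, 3, 35]
OVER     -> [35, 35, 3, 35, 3]
POP      -> [35, 35, 3, 35]
STORE 2  -> [35, 35, 3]
ROT      -> [35, 3, 35]
NEG      -> [35, 3, -35]
OVER     -> [35, 3, -35, 3]
OVER     -> [35, 3, -35, 3, -35]
GT       -> [35, 3, -35, 1]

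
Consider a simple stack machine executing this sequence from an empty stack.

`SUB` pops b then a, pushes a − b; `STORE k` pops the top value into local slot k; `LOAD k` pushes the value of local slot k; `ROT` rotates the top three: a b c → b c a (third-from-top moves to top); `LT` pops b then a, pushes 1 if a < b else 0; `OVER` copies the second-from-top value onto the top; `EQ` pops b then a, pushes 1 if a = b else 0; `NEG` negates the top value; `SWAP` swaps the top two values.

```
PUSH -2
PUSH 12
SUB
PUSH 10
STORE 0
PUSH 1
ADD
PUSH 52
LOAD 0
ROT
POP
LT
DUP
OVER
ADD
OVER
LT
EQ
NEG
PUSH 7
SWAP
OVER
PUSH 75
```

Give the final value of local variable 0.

PUSH -2 : -2
PUSH 12 : -2 12
SUB     : -14
PUSH 10 : -14 10
STORE 0 : -14
PUSH 1  : -14 1
ADD     : -13
PUSH 52 : -13 52
LOAD 0  : -13 52 10
ROT     : 52 10 -13
POP     : 52 10
LT      : 0
DUP     : 0 0
OVER    : 0 0 0
ADD     : 0 0
OVER    : 0 0 0
LT      : 0 0
EQ      : 1
NEG     : -1
PUSH 7  : -1 7
SWAP    : 7 -1
OVER    : 7 -1 7
PUSH 75 : 7 -1 7 75

10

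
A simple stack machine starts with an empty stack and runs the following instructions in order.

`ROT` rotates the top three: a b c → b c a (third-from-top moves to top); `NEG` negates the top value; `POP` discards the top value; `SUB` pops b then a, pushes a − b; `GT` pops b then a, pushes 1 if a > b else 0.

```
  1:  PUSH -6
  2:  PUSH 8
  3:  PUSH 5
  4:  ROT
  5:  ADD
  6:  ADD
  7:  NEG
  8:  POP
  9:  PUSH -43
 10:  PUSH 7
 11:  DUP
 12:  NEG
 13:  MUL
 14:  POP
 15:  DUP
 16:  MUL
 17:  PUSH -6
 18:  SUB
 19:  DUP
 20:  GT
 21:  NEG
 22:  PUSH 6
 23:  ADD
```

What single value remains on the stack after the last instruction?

6

PUSH -6  : [-6]
PUSH 8   : [-6, 8]
PUSH 5   : [-6, 8, 5]
ROT      : [8, 5, -6]
ADD      : [8, -1]
ADD      : [7]
NEG      : [-7]
POP      : []
PUSH -43 : [-43]
PUSH 7   : [-43, 7]
DUP      : [-43, 7, 7]
NEG      : [-43, 7, -7]
MUL      : [-43, -49]
POP      : [-43]
DUP      : [-43, -43]
MUL      : [1849]
PUSH -6  : [1849, -6]
SUB      : [1855]
DUP      : [1855, 1855]
GT       : [0]
NEG      : [0]
PUSH 6   : [0, 6]
ADD      : [6]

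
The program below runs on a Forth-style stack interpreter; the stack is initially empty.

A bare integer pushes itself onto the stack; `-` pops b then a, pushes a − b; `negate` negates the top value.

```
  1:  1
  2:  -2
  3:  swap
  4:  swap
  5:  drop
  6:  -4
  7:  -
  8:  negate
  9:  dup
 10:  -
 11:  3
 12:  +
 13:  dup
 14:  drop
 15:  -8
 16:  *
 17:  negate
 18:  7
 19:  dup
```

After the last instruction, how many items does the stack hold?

1      → [1]
-2     → [1, -2]
swap   → [-2, 1]
swap   → [1, -2]
drop   → [1]
-4     → [1, -4]
-      → [5]
negate → [-5]
dup    → [-5, -5]
-      → [0]
3      → [0, 3]
+      → [3]
dup    → [3, 3]
drop   → [3]
-8     → [3, -8]
*      → [-24]
negate → [24]
7      → [24, 7]
dup    → [24, 7, 7]

3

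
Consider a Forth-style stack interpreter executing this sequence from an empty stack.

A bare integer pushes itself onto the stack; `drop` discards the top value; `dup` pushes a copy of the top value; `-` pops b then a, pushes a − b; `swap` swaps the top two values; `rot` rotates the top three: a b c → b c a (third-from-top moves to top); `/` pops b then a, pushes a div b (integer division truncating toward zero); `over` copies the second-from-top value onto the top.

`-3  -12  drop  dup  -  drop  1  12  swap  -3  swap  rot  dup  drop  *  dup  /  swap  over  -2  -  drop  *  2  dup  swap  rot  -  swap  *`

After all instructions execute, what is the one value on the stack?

10

-3   -> [-3]
-12  -> [-3, -12]
drop -> [-3]
dup  -> [-3, -3]
-    -> [0]
drop -> []
1    -> [1]
12   -> [1, 12]
swap -> [12, 1]
-3   -> [12, 1, -3]
swap -> [12, -3, 1]
rot  -> [-3, 1, 12]
dup  -> [-3, 1, 12, 12]
drop -> [-3, 1, 12]
*    -> [-3, 12]
dup  -> [-3, 12, 12]
/    -> [-3, 1]
swap -> [1, -3]
over -> [1, -3, 1]
-2   -> [1, -3, 1, -2]
-    -> [1, -3, 3]
drop -> [1, -3]
*    -> [-3]
2    -> [-3, 2]
dup  -> [-3, 2, 2]
swap -> [-3, 2, 2]
rot  -> [2, 2, -3]
-    -> [2, 5]
swap -> [5, 2]
*    -> [10]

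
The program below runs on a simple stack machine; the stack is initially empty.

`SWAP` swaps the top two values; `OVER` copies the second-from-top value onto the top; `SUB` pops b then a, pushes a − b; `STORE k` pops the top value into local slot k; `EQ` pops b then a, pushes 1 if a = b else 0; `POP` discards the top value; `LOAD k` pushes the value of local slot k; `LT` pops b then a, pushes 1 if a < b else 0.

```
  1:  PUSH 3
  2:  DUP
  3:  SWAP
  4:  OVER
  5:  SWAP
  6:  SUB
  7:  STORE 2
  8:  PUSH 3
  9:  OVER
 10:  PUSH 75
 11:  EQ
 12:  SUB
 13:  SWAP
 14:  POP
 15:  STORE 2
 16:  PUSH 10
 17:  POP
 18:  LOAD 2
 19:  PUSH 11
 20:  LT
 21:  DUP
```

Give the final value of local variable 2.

3

PUSH 3  : [3]
DUP     : [3, 3]
SWAP    : [3, 3]
OVER    : [3, 3, 3]
SWAP    : [3, 3, 3]
SUB     : [3, 0]
STORE 2 : [3]
PUSH 3  : [3, 3]
OVER    : [3, 3, 3]
PUSH 75 : [3, 3, 3, 75]
EQ      : [3, 3, 0]
SUB     : [3, 3]
SWAP    : [3, 3]
POP     : [3]
STORE 2 : []
PUSH 10 : [10]
POP     : []
LOAD 2  : [3]
PUSH 11 : [3, 11]
LT      : [1]
DUP     : [1, 1]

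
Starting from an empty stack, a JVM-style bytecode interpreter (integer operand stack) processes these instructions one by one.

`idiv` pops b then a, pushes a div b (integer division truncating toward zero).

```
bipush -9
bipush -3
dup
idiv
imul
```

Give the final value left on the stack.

bipush -9  -9
bipush -3  -9 -3
dup        -9 -3 -3
idiv       -9 1
imul       -9

-9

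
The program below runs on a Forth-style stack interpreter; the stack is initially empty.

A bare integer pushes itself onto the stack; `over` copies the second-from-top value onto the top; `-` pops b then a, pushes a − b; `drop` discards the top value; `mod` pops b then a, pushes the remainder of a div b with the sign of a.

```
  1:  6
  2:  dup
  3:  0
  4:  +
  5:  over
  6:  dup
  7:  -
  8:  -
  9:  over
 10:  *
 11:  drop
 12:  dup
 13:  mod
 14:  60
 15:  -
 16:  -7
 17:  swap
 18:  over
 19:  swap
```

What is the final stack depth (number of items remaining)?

3

6    -> 6
dup  -> 6 6
0    -> 6 6 0
+    -> 6 6
over -> 6 6 6
dup  -> 6 6 6 6
-    -> 6 6 0
-    -> 6 6
over -> 6 6 6
*    -> 6 36
drop -> 6
dup  -> 6 6
mod  -> 0
60   -> 0 60
-    -> -60
-7   -> -60 -7
swap -> -7 -60
over -> -7 -60 -7
swap -> -7 -7 -60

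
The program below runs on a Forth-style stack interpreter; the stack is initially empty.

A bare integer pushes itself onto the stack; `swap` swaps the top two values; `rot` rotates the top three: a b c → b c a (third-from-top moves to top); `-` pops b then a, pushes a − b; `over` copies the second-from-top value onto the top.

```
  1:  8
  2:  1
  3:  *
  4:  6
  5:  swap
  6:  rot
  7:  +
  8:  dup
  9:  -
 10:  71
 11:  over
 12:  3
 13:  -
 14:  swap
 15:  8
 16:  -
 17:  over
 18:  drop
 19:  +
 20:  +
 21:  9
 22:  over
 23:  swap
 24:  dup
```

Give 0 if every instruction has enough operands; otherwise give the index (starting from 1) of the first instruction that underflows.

6

8     [8]
1     [8, 1]
*     [8]
6     [8, 6]
swap  [6, 8]
rot  — needs 3 operands, stack has 2 → underflow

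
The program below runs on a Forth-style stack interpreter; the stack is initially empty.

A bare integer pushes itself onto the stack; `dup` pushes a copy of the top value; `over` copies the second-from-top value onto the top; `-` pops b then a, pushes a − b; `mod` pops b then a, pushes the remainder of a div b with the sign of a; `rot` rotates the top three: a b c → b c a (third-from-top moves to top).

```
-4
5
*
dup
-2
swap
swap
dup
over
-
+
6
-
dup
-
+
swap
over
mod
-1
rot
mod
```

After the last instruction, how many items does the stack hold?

-4   : [-4]
5    : [-4, 5]
*    : [-20]
dup  : [-20, -20]
-2   : [-20, -20, -2]
swap : [-20, -2, -20]
swap : [-20, -20, -2]
dup  : [-20, -20, -2, -2]
over : [-20, -20, -2, -2, -2]
-    : [-20, -20, -2, 0]
+    : [-20, -20, -2]
6    : [-20, -20, -2, 6]
-    : [-20, -20, -8]
dup  : [-20, -20, -8, -8]
-    : [-20, -20, 0]
+    : [-20, -20]
swap : [-20, -20]
over : [-20, -20, -20]
mod  : [-20, 0]
-1   : [-20, 0, -1]
rot  : [0, -1, -20]
mod  : [0, -1]

2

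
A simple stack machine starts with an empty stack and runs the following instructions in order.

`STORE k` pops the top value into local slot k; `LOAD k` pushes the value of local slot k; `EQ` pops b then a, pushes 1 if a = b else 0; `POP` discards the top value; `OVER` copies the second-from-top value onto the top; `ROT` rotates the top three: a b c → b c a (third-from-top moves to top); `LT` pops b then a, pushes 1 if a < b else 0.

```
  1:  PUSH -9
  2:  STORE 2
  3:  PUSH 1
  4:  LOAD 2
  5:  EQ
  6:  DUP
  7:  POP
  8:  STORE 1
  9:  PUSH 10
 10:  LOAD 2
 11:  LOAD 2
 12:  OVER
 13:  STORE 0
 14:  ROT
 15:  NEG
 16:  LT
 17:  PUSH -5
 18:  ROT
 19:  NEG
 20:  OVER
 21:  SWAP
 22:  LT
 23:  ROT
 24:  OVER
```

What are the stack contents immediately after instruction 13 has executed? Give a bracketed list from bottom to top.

[10, -9, -9]

PUSH -9 → -9
STORE 2 → (empty)
PUSH 1  → 1
LOAD 2  → 1 -9
EQ      → 0
DUP     → 0 0
POP     → 0
STORE 1 → (empty)
PUSH 10 → 10
LOAD 2  → 10 -9
LOAD 2  → 10 -9 -9
OVER    → 10 -9 -9 -9
STORE 0 → 10 -9 -9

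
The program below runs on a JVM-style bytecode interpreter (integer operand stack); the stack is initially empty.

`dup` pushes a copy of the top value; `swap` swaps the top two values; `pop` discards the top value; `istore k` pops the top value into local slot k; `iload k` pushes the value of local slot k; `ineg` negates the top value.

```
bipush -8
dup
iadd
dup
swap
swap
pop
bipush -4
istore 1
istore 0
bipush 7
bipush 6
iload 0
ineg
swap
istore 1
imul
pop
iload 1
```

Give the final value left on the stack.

bipush -8 -> [-8]
dup       -> [-8, -8]
iadd      -> [-16]
dup       -> [-16, -16]
swap      -> [-16, -16]
swap      -> [-16, -16]
pop       -> [-16]
bipush -4 -> [-16, -4]
istore 1  -> [-16]
istore 0  -> []
bipush 7  -> [7]
bipush 6  -> [7, 6]
iload 0   -> [7, 6, -16]
ineg      -> [7, 6, 16]
swap      -> [7, 16, 6]
istore 1  -> [7, 16]
imul      -> [112]
pop       -> []
iload 1   -> [6]

6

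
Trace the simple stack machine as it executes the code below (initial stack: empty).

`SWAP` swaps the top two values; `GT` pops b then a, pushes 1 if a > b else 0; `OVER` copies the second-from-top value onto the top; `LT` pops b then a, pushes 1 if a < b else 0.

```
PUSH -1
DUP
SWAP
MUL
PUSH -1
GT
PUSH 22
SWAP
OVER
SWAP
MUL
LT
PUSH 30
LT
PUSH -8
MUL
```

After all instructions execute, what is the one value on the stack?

PUSH -1 → -1
DUP     → -1 -1
SWAP    → -1 -1
MUL     → 1
PUSH -1 → 1 -1
GT      → 1
PUSH 22 → 1 22
SWAP    → 22 1
OVER    → 22 1 22
SWAP    → 22 22 1
MUL     → 22 22
LT      → 0
PUSH 30 → 0 30
LT      → 1
PUSH -8 → 1 -8
MUL     → -8

-8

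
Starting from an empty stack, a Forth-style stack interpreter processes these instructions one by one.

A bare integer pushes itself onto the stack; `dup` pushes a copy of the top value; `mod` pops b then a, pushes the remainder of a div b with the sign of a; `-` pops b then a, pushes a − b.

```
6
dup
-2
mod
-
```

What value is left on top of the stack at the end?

6   → [6]
dup → [6, 6]
-2  → [6, 6, -2]
mod → [6, 0]
-   → [6]

6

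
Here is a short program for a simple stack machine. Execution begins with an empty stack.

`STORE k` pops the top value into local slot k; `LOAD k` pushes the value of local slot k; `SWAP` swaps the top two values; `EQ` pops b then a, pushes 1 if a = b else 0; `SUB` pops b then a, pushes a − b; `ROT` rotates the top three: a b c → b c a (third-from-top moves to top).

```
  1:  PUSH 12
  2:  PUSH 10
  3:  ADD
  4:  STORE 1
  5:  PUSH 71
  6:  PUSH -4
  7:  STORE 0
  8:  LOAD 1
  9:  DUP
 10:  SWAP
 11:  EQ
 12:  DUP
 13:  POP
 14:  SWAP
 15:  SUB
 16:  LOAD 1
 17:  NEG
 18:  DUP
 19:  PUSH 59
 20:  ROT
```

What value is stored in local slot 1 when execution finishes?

22

PUSH 12 : [12]
PUSH 10 : [12, 10]
ADD     : [22]
STORE 1 : []
PUSH 71 : [71]
PUSH -4 : [71, -4]
STORE 0 : [71]
LOAD 1  : [71, 22]
DUP     : [71, 22, 22]
SWAP    : [71, 22, 22]
EQ      : [71, 1]
DUP     : [71, 1, 1]
POP     : [71, 1]
SWAP    : [1, 71]
SUB     : [-70]
LOAD 1  : [-70, 22]
NEG     : [-70, -22]
DUP     : [-70, -22, -22]
PUSH 59 : [-70, -22, -22, 59]
ROT     : [-70, -22, 59, -22]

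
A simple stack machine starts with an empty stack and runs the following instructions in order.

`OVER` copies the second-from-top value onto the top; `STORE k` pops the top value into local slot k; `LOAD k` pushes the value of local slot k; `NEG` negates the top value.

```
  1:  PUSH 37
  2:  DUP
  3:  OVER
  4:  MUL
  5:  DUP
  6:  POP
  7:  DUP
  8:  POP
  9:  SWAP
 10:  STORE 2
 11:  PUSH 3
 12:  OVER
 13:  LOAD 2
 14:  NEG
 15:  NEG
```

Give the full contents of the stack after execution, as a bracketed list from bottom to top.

PUSH 37  [37]
DUP      [37, 37]
OVER     [37, 37, 37]
MUL      [37, 1369]
DUP      [37, 1369, 1369]
POP      [37, 1369]
DUP      [37, 1369, 1369]
POP      [37, 1369]
SWAP     [1369, 37]
STORE 2  [1369]
PUSH 3   [1369, 3]
OVER     [1369, 3, 1369]
LOAD 2   [1369, 3, 1369, 37]
NEG      [1369, 3, 1369, -37]
NEG      [1369, 3, 1369, 37]

[1369, 3, 1369, 37]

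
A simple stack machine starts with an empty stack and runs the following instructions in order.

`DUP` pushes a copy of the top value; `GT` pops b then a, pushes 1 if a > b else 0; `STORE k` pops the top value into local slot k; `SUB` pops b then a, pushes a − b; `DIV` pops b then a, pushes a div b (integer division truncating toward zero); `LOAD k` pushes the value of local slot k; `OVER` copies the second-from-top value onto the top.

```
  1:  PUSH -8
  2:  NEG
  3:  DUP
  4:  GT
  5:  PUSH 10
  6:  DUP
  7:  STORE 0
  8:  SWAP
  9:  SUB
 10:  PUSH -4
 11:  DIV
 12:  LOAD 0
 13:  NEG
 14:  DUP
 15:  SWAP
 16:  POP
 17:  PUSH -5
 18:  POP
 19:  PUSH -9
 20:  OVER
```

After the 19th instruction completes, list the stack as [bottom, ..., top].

PUSH -8 : -8
NEG     : 8
DUP     : 8 8
GT      : 0
PUSH 10 : 0 10
DUP     : 0 10 10
STORE 0 : 0 10
SWAP    : 10 0
SUB     : 10
PUSH -4 : 10 -4
DIV     : -2
LOAD 0  : -2 10
NEG     : -2 -10
DUP     : -2 -10 -10
SWAP    : -2 -10 -10
POP     : -2 -10
PUSH -5 : -2 -10 -5
POP     : -2 -10
PUSH -9 : -2 -10 -9

[-2, -10, -9]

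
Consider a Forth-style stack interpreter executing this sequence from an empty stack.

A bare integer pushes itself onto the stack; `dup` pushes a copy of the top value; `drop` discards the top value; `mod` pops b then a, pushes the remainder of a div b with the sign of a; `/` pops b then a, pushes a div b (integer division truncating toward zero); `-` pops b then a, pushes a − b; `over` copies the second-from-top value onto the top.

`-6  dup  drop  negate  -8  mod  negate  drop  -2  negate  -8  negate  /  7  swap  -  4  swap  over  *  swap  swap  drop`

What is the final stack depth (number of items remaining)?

1

-6     -> [-6]
dup    -> [-6, -6]
drop   -> [-6]
negate -> [6]
-8     -> [6, -8]
mod    -> [6]
negate -> [-6]
drop   -> []
-2     -> [-2]
negate -> [2]
-8     -> [2, -8]
negate -> [2, 8]
/      -> [0]
7      -> [0, 7]
swap   -> [7, 0]
-      -> [7]
4      -> [7, 4]
swap   -> [4, 7]
over   -> [4, 7, 4]
*      -> [4, 28]
swap   -> [28, 4]
swap   -> [4, 28]
drop   -> [4]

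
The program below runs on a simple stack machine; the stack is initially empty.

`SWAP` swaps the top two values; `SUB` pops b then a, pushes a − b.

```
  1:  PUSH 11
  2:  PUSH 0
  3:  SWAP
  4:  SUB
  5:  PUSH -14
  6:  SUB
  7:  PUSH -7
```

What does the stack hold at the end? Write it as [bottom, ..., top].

[3, -7]

PUSH 11  → [11]
PUSH 0   → [11, 0]
SWAP     → [0, 11]
SUB      → [-11]
PUSH -14 → [-11, -14]
SUB      → [3]
PUSH -7  → [3, -7]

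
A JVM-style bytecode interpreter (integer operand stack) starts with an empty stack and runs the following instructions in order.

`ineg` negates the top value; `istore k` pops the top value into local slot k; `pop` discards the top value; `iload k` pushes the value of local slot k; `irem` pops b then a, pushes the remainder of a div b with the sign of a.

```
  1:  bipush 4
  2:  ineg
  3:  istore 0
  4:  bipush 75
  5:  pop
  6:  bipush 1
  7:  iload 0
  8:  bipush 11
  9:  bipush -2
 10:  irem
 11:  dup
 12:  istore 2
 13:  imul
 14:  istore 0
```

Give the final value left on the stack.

bipush 4   4
ineg       -4
istore 0   (empty)
bipush 75  75
pop        (empty)
bipush 1   1
iload 0    1 -4
bipush 11  1 -4 11
bipush -2  1 -4 11 -2
irem       1 -4 1
dup        1 -4 1 1
istore 2   1 -4 1
imul       1 -4
istore 0   1

1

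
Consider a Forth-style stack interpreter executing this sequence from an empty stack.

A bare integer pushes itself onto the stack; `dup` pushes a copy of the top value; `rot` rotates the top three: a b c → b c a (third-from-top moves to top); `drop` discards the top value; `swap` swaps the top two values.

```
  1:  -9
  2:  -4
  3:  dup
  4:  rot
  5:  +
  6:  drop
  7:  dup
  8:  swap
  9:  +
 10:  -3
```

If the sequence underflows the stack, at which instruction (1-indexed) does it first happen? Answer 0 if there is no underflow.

-9   → -9
-4   → -9 -4
dup  → -9 -4 -4
rot  → -4 -4 -9
+    → -4 -13
drop → -4
dup  → -4 -4
swap → -4 -4
+    → -8
-3   → -8 -3

0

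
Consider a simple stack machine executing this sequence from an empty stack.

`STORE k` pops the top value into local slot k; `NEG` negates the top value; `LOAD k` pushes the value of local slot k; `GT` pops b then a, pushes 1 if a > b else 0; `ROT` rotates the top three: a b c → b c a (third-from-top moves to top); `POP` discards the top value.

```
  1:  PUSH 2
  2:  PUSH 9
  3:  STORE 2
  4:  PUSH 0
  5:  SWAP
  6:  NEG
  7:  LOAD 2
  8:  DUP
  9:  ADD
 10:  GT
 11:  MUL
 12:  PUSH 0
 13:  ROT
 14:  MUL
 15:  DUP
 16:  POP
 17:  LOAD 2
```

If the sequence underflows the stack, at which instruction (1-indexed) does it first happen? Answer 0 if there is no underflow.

PUSH 2  → [2]
PUSH 9  → [2, 9]
STORE 2 → [2]
PUSH 0  → [2, 0]
SWAP    → [0, 2]
NEG     → [0, -2]
LOAD 2  → [0, -2, 9]
DUP     → [0, -2, 9, 9]
ADD     → [0, -2, 18]
GT      → [0, 0]
MUL     → [0]
PUSH 0  → [0, 0]
ROT  — needs 3 operands, stack has 2 → underflow

13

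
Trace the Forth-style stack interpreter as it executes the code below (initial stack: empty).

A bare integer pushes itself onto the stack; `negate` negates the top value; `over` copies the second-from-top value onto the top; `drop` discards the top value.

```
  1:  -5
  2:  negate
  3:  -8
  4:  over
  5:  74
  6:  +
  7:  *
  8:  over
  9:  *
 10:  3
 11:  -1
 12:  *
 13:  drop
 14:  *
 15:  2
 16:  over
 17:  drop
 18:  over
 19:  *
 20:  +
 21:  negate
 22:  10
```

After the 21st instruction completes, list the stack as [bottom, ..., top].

[47400]

-5     → [-5]
negate → [5]
-8     → [5, -8]
over   → [5, -8, 5]
74     → [5, -8, 5, 74]
+      → [5, -8, 79]
*      → [5, -632]
over   → [5, -632, 5]
*      → [5, -3160]
3      → [5, -3160, 3]
-1     → [5, -3160, 3, -1]
*      → [5, -3160, -3]
drop   → [5, -3160]
*      → [-15800]
2      → [-15800, 2]
over   → [-15800, 2, -15800]
drop   → [-15800, 2]
over   → [-15800, 2, -15800]
*      → [-15800, -31600]
+      → [-47400]
negate → [47400]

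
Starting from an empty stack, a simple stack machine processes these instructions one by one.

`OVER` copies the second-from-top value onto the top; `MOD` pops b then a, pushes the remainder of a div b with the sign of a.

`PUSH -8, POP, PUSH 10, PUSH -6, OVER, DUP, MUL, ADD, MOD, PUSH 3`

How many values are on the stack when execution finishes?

PUSH -8 → [-8]
POP     → []
PUSH 10 → [10]
PUSH -6 → [10, -6]
OVER    → [10, -6, 10]
DUP     → [10, -6, 10, 10]
MUL     → [10, -6, 100]
ADD     → [10, 94]
MOD     → [10]
PUSH 3  → [10, 3]

2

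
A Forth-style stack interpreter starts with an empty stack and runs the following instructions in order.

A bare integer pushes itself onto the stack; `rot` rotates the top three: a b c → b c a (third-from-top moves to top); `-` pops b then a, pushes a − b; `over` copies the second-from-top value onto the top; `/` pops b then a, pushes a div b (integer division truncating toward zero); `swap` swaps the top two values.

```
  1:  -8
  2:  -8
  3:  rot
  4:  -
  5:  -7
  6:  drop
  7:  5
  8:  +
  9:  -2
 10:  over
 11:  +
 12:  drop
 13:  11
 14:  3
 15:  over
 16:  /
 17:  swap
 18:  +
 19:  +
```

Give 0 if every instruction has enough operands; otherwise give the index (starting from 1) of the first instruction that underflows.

-8 → [-8]
-8 → [-8, -8]
rot  — needs 3 operands, stack has 2 → underflow

3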